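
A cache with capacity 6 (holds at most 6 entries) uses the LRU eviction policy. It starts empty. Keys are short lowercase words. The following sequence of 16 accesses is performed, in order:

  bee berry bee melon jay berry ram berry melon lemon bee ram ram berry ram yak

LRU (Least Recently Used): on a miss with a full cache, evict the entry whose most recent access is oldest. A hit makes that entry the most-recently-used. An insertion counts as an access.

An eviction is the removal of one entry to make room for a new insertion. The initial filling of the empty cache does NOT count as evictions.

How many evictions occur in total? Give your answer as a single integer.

LRU simulation (capacity=6):
  1. access bee: MISS. Cache (LRU->MRU): [bee]
  2. access berry: MISS. Cache (LRU->MRU): [bee berry]
  3. access bee: HIT. Cache (LRU->MRU): [berry bee]
  4. access melon: MISS. Cache (LRU->MRU): [berry bee melon]
  5. access jay: MISS. Cache (LRU->MRU): [berry bee melon jay]
  6. access berry: HIT. Cache (LRU->MRU): [bee melon jay berry]
  7. access ram: MISS. Cache (LRU->MRU): [bee melon jay berry ram]
  8. access berry: HIT. Cache (LRU->MRU): [bee melon jay ram berry]
  9. access melon: HIT. Cache (LRU->MRU): [bee jay ram berry melon]
  10. access lemon: MISS. Cache (LRU->MRU): [bee jay ram berry melon lemon]
  11. access bee: HIT. Cache (LRU->MRU): [jay ram berry melon lemon bee]
  12. access ram: HIT. Cache (LRU->MRU): [jay berry melon lemon bee ram]
  13. access ram: HIT. Cache (LRU->MRU): [jay berry melon lemon bee ram]
  14. access berry: HIT. Cache (LRU->MRU): [jay melon lemon bee ram berry]
  15. access ram: HIT. Cache (LRU->MRU): [jay melon lemon bee berry ram]
  16. access yak: MISS, evict jay. Cache (LRU->MRU): [melon lemon bee berry ram yak]
Total: 9 hits, 7 misses, 1 evictions

Answer: 1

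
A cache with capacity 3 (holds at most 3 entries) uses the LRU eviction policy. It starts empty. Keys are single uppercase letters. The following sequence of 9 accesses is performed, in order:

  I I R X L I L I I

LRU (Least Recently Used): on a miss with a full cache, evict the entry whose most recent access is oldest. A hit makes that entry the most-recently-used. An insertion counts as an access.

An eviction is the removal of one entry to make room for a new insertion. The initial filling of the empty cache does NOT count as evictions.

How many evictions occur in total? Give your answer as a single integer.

LRU simulation (capacity=3):
  1. access I: MISS. Cache (LRU->MRU): [I]
  2. access I: HIT. Cache (LRU->MRU): [I]
  3. access R: MISS. Cache (LRU->MRU): [I R]
  4. access X: MISS. Cache (LRU->MRU): [I R X]
  5. access L: MISS, evict I. Cache (LRU->MRU): [R X L]
  6. access I: MISS, evict R. Cache (LRU->MRU): [X L I]
  7. access L: HIT. Cache (LRU->MRU): [X I L]
  8. access I: HIT. Cache (LRU->MRU): [X L I]
  9. access I: HIT. Cache (LRU->MRU): [X L I]
Total: 4 hits, 5 misses, 2 evictions

Answer: 2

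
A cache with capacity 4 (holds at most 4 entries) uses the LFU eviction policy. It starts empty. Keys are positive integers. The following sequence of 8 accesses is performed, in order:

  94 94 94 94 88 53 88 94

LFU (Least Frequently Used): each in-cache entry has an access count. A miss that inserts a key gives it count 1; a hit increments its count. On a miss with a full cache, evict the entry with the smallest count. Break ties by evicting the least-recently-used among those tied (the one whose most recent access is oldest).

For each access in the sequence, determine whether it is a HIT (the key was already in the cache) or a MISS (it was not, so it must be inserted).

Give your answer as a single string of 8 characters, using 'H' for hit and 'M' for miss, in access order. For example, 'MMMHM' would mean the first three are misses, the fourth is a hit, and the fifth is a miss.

LFU simulation (capacity=4):
  1. access 94: MISS. Cache: [94(c=1)]
  2. access 94: HIT, count now 2. Cache: [94(c=2)]
  3. access 94: HIT, count now 3. Cache: [94(c=3)]
  4. access 94: HIT, count now 4. Cache: [94(c=4)]
  5. access 88: MISS. Cache: [88(c=1) 94(c=4)]
  6. access 53: MISS. Cache: [88(c=1) 53(c=1) 94(c=4)]
  7. access 88: HIT, count now 2. Cache: [53(c=1) 88(c=2) 94(c=4)]
  8. access 94: HIT, count now 5. Cache: [53(c=1) 88(c=2) 94(c=5)]
Total: 5 hits, 3 misses, 0 evictions

Answer: MHHHMMHH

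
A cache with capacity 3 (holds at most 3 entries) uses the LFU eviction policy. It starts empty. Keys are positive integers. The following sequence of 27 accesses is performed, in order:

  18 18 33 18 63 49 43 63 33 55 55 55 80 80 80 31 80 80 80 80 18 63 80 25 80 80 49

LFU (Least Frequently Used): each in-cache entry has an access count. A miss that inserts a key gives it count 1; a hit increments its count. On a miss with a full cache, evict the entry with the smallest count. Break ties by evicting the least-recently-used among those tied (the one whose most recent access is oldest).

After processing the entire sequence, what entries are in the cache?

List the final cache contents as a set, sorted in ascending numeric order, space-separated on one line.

Answer: 49 55 80

Derivation:
LFU simulation (capacity=3):
  1. access 18: MISS. Cache: [18(c=1)]
  2. access 18: HIT, count now 2. Cache: [18(c=2)]
  3. access 33: MISS. Cache: [33(c=1) 18(c=2)]
  4. access 18: HIT, count now 3. Cache: [33(c=1) 18(c=3)]
  5. access 63: MISS. Cache: [33(c=1) 63(c=1) 18(c=3)]
  6. access 49: MISS, evict 33(c=1). Cache: [63(c=1) 49(c=1) 18(c=3)]
  7. access 43: MISS, evict 63(c=1). Cache: [49(c=1) 43(c=1) 18(c=3)]
  8. access 63: MISS, evict 49(c=1). Cache: [43(c=1) 63(c=1) 18(c=3)]
  9. access 33: MISS, evict 43(c=1). Cache: [63(c=1) 33(c=1) 18(c=3)]
  10. access 55: MISS, evict 63(c=1). Cache: [33(c=1) 55(c=1) 18(c=3)]
  11. access 55: HIT, count now 2. Cache: [33(c=1) 55(c=2) 18(c=3)]
  12. access 55: HIT, count now 3. Cache: [33(c=1) 18(c=3) 55(c=3)]
  13. access 80: MISS, evict 33(c=1). Cache: [80(c=1) 18(c=3) 55(c=3)]
  14. access 80: HIT, count now 2. Cache: [80(c=2) 18(c=3) 55(c=3)]
  15. access 80: HIT, count now 3. Cache: [18(c=3) 55(c=3) 80(c=3)]
  16. access 31: MISS, evict 18(c=3). Cache: [31(c=1) 55(c=3) 80(c=3)]
  17. access 80: HIT, count now 4. Cache: [31(c=1) 55(c=3) 80(c=4)]
  18. access 80: HIT, count now 5. Cache: [31(c=1) 55(c=3) 80(c=5)]
  19. access 80: HIT, count now 6. Cache: [31(c=1) 55(c=3) 80(c=6)]
  20. access 80: HIT, count now 7. Cache: [31(c=1) 55(c=3) 80(c=7)]
  21. access 18: MISS, evict 31(c=1). Cache: [18(c=1) 55(c=3) 80(c=7)]
  22. access 63: MISS, evict 18(c=1). Cache: [63(c=1) 55(c=3) 80(c=7)]
  23. access 80: HIT, count now 8. Cache: [63(c=1) 55(c=3) 80(c=8)]
  24. access 25: MISS, evict 63(c=1). Cache: [25(c=1) 55(c=3) 80(c=8)]
  25. access 80: HIT, count now 9. Cache: [25(c=1) 55(c=3) 80(c=9)]
  26. access 80: HIT, count now 10. Cache: [25(c=1) 55(c=3) 80(c=10)]
  27. access 49: MISS, evict 25(c=1). Cache: [49(c=1) 55(c=3) 80(c=10)]
Total: 13 hits, 14 misses, 11 evictions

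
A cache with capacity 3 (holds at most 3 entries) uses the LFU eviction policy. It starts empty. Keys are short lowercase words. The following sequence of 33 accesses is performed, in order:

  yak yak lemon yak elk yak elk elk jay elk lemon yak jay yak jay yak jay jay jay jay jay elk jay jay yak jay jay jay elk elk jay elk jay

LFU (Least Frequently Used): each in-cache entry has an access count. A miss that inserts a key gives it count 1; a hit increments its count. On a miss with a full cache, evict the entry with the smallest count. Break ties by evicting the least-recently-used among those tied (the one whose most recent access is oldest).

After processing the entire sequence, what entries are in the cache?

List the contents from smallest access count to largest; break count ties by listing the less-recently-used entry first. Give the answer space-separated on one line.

Answer: yak elk jay

Derivation:
LFU simulation (capacity=3):
  1. access yak: MISS. Cache: [yak(c=1)]
  2. access yak: HIT, count now 2. Cache: [yak(c=2)]
  3. access lemon: MISS. Cache: [lemon(c=1) yak(c=2)]
  4. access yak: HIT, count now 3. Cache: [lemon(c=1) yak(c=3)]
  5. access elk: MISS. Cache: [lemon(c=1) elk(c=1) yak(c=3)]
  6. access yak: HIT, count now 4. Cache: [lemon(c=1) elk(c=1) yak(c=4)]
  7. access elk: HIT, count now 2. Cache: [lemon(c=1) elk(c=2) yak(c=4)]
  8. access elk: HIT, count now 3. Cache: [lemon(c=1) elk(c=3) yak(c=4)]
  9. access jay: MISS, evict lemon(c=1). Cache: [jay(c=1) elk(c=3) yak(c=4)]
  10. access elk: HIT, count now 4. Cache: [jay(c=1) yak(c=4) elk(c=4)]
  11. access lemon: MISS, evict jay(c=1). Cache: [lemon(c=1) yak(c=4) elk(c=4)]
  12. access yak: HIT, count now 5. Cache: [lemon(c=1) elk(c=4) yak(c=5)]
  13. access jay: MISS, evict lemon(c=1). Cache: [jay(c=1) elk(c=4) yak(c=5)]
  14. access yak: HIT, count now 6. Cache: [jay(c=1) elk(c=4) yak(c=6)]
  15. access jay: HIT, count now 2. Cache: [jay(c=2) elk(c=4) yak(c=6)]
  16. access yak: HIT, count now 7. Cache: [jay(c=2) elk(c=4) yak(c=7)]
  17. access jay: HIT, count now 3. Cache: [jay(c=3) elk(c=4) yak(c=7)]
  18. access jay: HIT, count now 4. Cache: [elk(c=4) jay(c=4) yak(c=7)]
  19. access jay: HIT, count now 5. Cache: [elk(c=4) jay(c=5) yak(c=7)]
  20. access jay: HIT, count now 6. Cache: [elk(c=4) jay(c=6) yak(c=7)]
  21. access jay: HIT, count now 7. Cache: [elk(c=4) yak(c=7) jay(c=7)]
  22. access elk: HIT, count now 5. Cache: [elk(c=5) yak(c=7) jay(c=7)]
  23. access jay: HIT, count now 8. Cache: [elk(c=5) yak(c=7) jay(c=8)]
  24. access jay: HIT, count now 9. Cache: [elk(c=5) yak(c=7) jay(c=9)]
  25. access yak: HIT, count now 8. Cache: [elk(c=5) yak(c=8) jay(c=9)]
  26. access jay: HIT, count now 10. Cache: [elk(c=5) yak(c=8) jay(c=10)]
  27. access jay: HIT, count now 11. Cache: [elk(c=5) yak(c=8) jay(c=11)]
  28. access jay: HIT, count now 12. Cache: [elk(c=5) yak(c=8) jay(c=12)]
  29. access elk: HIT, count now 6. Cache: [elk(c=6) yak(c=8) jay(c=12)]
  30. access elk: HIT, count now 7. Cache: [elk(c=7) yak(c=8) jay(c=12)]
  31. access jay: HIT, count now 13. Cache: [elk(c=7) yak(c=8) jay(c=13)]
  32. access elk: HIT, count now 8. Cache: [yak(c=8) elk(c=8) jay(c=13)]
  33. access jay: HIT, count now 14. Cache: [yak(c=8) elk(c=8) jay(c=14)]
Total: 27 hits, 6 misses, 3 evictions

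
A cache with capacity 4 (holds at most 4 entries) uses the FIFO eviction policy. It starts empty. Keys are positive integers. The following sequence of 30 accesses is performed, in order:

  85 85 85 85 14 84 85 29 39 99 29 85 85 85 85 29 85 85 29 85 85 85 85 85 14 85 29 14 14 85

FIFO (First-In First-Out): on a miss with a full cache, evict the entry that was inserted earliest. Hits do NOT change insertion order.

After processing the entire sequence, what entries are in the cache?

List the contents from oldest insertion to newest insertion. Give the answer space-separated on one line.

FIFO simulation (capacity=4):
  1. access 85: MISS. Cache (old->new): [85]
  2. access 85: HIT. Cache (old->new): [85]
  3. access 85: HIT. Cache (old->new): [85]
  4. access 85: HIT. Cache (old->new): [85]
  5. access 14: MISS. Cache (old->new): [85 14]
  6. access 84: MISS. Cache (old->new): [85 14 84]
  7. access 85: HIT. Cache (old->new): [85 14 84]
  8. access 29: MISS. Cache (old->new): [85 14 84 29]
  9. access 39: MISS, evict 85. Cache (old->new): [14 84 29 39]
  10. access 99: MISS, evict 14. Cache (old->new): [84 29 39 99]
  11. access 29: HIT. Cache (old->new): [84 29 39 99]
  12. access 85: MISS, evict 84. Cache (old->new): [29 39 99 85]
  13. access 85: HIT. Cache (old->new): [29 39 99 85]
  14. access 85: HIT. Cache (old->new): [29 39 99 85]
  15. access 85: HIT. Cache (old->new): [29 39 99 85]
  16. access 29: HIT. Cache (old->new): [29 39 99 85]
  17. access 85: HIT. Cache (old->new): [29 39 99 85]
  18. access 85: HIT. Cache (old->new): [29 39 99 85]
  19. access 29: HIT. Cache (old->new): [29 39 99 85]
  20. access 85: HIT. Cache (old->new): [29 39 99 85]
  21. access 85: HIT. Cache (old->new): [29 39 99 85]
  22. access 85: HIT. Cache (old->new): [29 39 99 85]
  23. access 85: HIT. Cache (old->new): [29 39 99 85]
  24. access 85: HIT. Cache (old->new): [29 39 99 85]
  25. access 14: MISS, evict 29. Cache (old->new): [39 99 85 14]
  26. access 85: HIT. Cache (old->new): [39 99 85 14]
  27. access 29: MISS, evict 39. Cache (old->new): [99 85 14 29]
  28. access 14: HIT. Cache (old->new): [99 85 14 29]
  29. access 14: HIT. Cache (old->new): [99 85 14 29]
  30. access 85: HIT. Cache (old->new): [99 85 14 29]
Total: 21 hits, 9 misses, 5 evictions

Answer: 99 85 14 29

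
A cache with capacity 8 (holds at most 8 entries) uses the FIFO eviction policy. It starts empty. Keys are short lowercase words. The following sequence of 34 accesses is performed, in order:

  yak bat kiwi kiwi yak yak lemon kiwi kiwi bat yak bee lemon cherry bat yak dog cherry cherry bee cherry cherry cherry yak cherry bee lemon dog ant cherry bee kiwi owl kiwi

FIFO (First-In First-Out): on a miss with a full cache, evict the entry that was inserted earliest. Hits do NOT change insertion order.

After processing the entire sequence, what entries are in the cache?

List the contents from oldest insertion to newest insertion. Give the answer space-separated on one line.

Answer: bat kiwi lemon bee cherry dog ant owl

Derivation:
FIFO simulation (capacity=8):
  1. access yak: MISS. Cache (old->new): [yak]
  2. access bat: MISS. Cache (old->new): [yak bat]
  3. access kiwi: MISS. Cache (old->new): [yak bat kiwi]
  4. access kiwi: HIT. Cache (old->new): [yak bat kiwi]
  5. access yak: HIT. Cache (old->new): [yak bat kiwi]
  6. access yak: HIT. Cache (old->new): [yak bat kiwi]
  7. access lemon: MISS. Cache (old->new): [yak bat kiwi lemon]
  8. access kiwi: HIT. Cache (old->new): [yak bat kiwi lemon]
  9. access kiwi: HIT. Cache (old->new): [yak bat kiwi lemon]
  10. access bat: HIT. Cache (old->new): [yak bat kiwi lemon]
  11. access yak: HIT. Cache (old->new): [yak bat kiwi lemon]
  12. access bee: MISS. Cache (old->new): [yak bat kiwi lemon bee]
  13. access lemon: HIT. Cache (old->new): [yak bat kiwi lemon bee]
  14. access cherry: MISS. Cache (old->new): [yak bat kiwi lemon bee cherry]
  15. access bat: HIT. Cache (old->new): [yak bat kiwi lemon bee cherry]
  16. access yak: HIT. Cache (old->new): [yak bat kiwi lemon bee cherry]
  17. access dog: MISS. Cache (old->new): [yak bat kiwi lemon bee cherry dog]
  18. access cherry: HIT. Cache (old->new): [yak bat kiwi lemon bee cherry dog]
  19. access cherry: HIT. Cache (old->new): [yak bat kiwi lemon bee cherry dog]
  20. access bee: HIT. Cache (old->new): [yak bat kiwi lemon bee cherry dog]
  21. access cherry: HIT. Cache (old->new): [yak bat kiwi lemon bee cherry dog]
  22. access cherry: HIT. Cache (old->new): [yak bat kiwi lemon bee cherry dog]
  23. access cherry: HIT. Cache (old->new): [yak bat kiwi lemon bee cherry dog]
  24. access yak: HIT. Cache (old->new): [yak bat kiwi lemon bee cherry dog]
  25. access cherry: HIT. Cache (old->new): [yak bat kiwi lemon bee cherry dog]
  26. access bee: HIT. Cache (old->new): [yak bat kiwi lemon bee cherry dog]
  27. access lemon: HIT. Cache (old->new): [yak bat kiwi lemon bee cherry dog]
  28. access dog: HIT. Cache (old->new): [yak bat kiwi lemon bee cherry dog]
  29. access ant: MISS. Cache (old->new): [yak bat kiwi lemon bee cherry dog ant]
  30. access cherry: HIT. Cache (old->new): [yak bat kiwi lemon bee cherry dog ant]
  31. access bee: HIT. Cache (old->new): [yak bat kiwi lemon bee cherry dog ant]
  32. access kiwi: HIT. Cache (old->new): [yak bat kiwi lemon bee cherry dog ant]
  33. access owl: MISS, evict yak. Cache (old->new): [bat kiwi lemon bee cherry dog ant owl]
  34. access kiwi: HIT. Cache (old->new): [bat kiwi lemon bee cherry dog ant owl]
Total: 25 hits, 9 misses, 1 evictions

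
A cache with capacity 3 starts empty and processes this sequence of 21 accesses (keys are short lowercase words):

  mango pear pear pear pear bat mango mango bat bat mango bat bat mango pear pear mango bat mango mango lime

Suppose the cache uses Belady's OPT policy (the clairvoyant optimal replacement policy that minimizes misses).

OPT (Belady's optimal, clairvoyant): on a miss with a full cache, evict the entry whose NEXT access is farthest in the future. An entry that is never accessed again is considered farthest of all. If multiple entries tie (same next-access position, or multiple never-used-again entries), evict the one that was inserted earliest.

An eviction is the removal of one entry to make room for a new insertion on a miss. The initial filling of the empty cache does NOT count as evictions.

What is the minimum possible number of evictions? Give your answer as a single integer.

OPT (Belady) simulation (capacity=3):
  1. access mango: MISS. Cache: [mango]
  2. access pear: MISS. Cache: [mango pear]
  3. access pear: HIT. Next use of pear: step 4. Cache: [mango pear]
  4. access pear: HIT. Next use of pear: step 5. Cache: [mango pear]
  5. access pear: HIT. Next use of pear: step 15. Cache: [mango pear]
  6. access bat: MISS. Cache: [mango pear bat]
  7. access mango: HIT. Next use of mango: step 8. Cache: [mango pear bat]
  8. access mango: HIT. Next use of mango: step 11. Cache: [mango pear bat]
  9. access bat: HIT. Next use of bat: step 10. Cache: [mango pear bat]
  10. access bat: HIT. Next use of bat: step 12. Cache: [mango pear bat]
  11. access mango: HIT. Next use of mango: step 14. Cache: [mango pear bat]
  12. access bat: HIT. Next use of bat: step 13. Cache: [mango pear bat]
  13. access bat: HIT. Next use of bat: step 18. Cache: [mango pear bat]
  14. access mango: HIT. Next use of mango: step 17. Cache: [mango pear bat]
  15. access pear: HIT. Next use of pear: step 16. Cache: [mango pear bat]
  16. access pear: HIT. Next use of pear: never. Cache: [mango pear bat]
  17. access mango: HIT. Next use of mango: step 19. Cache: [mango pear bat]
  18. access bat: HIT. Next use of bat: never. Cache: [mango pear bat]
  19. access mango: HIT. Next use of mango: step 20. Cache: [mango pear bat]
  20. access mango: HIT. Next use of mango: never. Cache: [mango pear bat]
  21. access lime: MISS, evict mango (next use: never). Cache: [pear bat lime]
Total: 17 hits, 4 misses, 1 evictions

Answer: 1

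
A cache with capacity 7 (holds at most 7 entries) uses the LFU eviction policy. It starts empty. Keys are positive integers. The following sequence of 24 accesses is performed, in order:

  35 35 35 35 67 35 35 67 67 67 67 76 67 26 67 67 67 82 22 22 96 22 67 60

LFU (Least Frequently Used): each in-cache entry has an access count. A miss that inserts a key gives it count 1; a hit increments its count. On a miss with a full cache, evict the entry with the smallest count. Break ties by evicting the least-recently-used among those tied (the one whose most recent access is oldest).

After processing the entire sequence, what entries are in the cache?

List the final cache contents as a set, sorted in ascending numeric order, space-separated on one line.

LFU simulation (capacity=7):
  1. access 35: MISS. Cache: [35(c=1)]
  2. access 35: HIT, count now 2. Cache: [35(c=2)]
  3. access 35: HIT, count now 3. Cache: [35(c=3)]
  4. access 35: HIT, count now 4. Cache: [35(c=4)]
  5. access 67: MISS. Cache: [67(c=1) 35(c=4)]
  6. access 35: HIT, count now 5. Cache: [67(c=1) 35(c=5)]
  7. access 35: HIT, count now 6. Cache: [67(c=1) 35(c=6)]
  8. access 67: HIT, count now 2. Cache: [67(c=2) 35(c=6)]
  9. access 67: HIT, count now 3. Cache: [67(c=3) 35(c=6)]
  10. access 67: HIT, count now 4. Cache: [67(c=4) 35(c=6)]
  11. access 67: HIT, count now 5. Cache: [67(c=5) 35(c=6)]
  12. access 76: MISS. Cache: [76(c=1) 67(c=5) 35(c=6)]
  13. access 67: HIT, count now 6. Cache: [76(c=1) 35(c=6) 67(c=6)]
  14. access 26: MISS. Cache: [76(c=1) 26(c=1) 35(c=6) 67(c=6)]
  15. access 67: HIT, count now 7. Cache: [76(c=1) 26(c=1) 35(c=6) 67(c=7)]
  16. access 67: HIT, count now 8. Cache: [76(c=1) 26(c=1) 35(c=6) 67(c=8)]
  17. access 67: HIT, count now 9. Cache: [76(c=1) 26(c=1) 35(c=6) 67(c=9)]
  18. access 82: MISS. Cache: [76(c=1) 26(c=1) 82(c=1) 35(c=6) 67(c=9)]
  19. access 22: MISS. Cache: [76(c=1) 26(c=1) 82(c=1) 22(c=1) 35(c=6) 67(c=9)]
  20. access 22: HIT, count now 2. Cache: [76(c=1) 26(c=1) 82(c=1) 22(c=2) 35(c=6) 67(c=9)]
  21. access 96: MISS. Cache: [76(c=1) 26(c=1) 82(c=1) 96(c=1) 22(c=2) 35(c=6) 67(c=9)]
  22. access 22: HIT, count now 3. Cache: [76(c=1) 26(c=1) 82(c=1) 96(c=1) 22(c=3) 35(c=6) 67(c=9)]
  23. access 67: HIT, count now 10. Cache: [76(c=1) 26(c=1) 82(c=1) 96(c=1) 22(c=3) 35(c=6) 67(c=10)]
  24. access 60: MISS, evict 76(c=1). Cache: [26(c=1) 82(c=1) 96(c=1) 60(c=1) 22(c=3) 35(c=6) 67(c=10)]
Total: 16 hits, 8 misses, 1 evictions

Answer: 22 26 35 60 67 82 96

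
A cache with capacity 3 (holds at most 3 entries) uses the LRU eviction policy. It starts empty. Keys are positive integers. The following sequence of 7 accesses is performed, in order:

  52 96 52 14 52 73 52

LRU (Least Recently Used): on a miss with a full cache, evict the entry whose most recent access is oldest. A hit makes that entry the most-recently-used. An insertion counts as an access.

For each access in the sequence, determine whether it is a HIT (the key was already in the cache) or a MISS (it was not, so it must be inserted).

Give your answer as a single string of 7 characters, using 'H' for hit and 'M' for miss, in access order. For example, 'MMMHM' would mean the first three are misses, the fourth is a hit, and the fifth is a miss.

LRU simulation (capacity=3):
  1. access 52: MISS. Cache (LRU->MRU): [52]
  2. access 96: MISS. Cache (LRU->MRU): [52 96]
  3. access 52: HIT. Cache (LRU->MRU): [96 52]
  4. access 14: MISS. Cache (LRU->MRU): [96 52 14]
  5. access 52: HIT. Cache (LRU->MRU): [96 14 52]
  6. access 73: MISS, evict 96. Cache (LRU->MRU): [14 52 73]
  7. access 52: HIT. Cache (LRU->MRU): [14 73 52]
Total: 3 hits, 4 misses, 1 evictions

Answer: MMHMHMH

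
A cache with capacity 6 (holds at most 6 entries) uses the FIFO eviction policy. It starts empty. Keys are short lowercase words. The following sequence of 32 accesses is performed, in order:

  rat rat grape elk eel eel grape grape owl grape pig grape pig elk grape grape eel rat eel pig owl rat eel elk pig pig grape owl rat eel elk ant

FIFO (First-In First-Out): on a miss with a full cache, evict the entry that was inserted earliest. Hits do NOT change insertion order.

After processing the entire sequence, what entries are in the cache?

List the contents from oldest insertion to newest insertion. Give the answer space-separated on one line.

FIFO simulation (capacity=6):
  1. access rat: MISS. Cache (old->new): [rat]
  2. access rat: HIT. Cache (old->new): [rat]
  3. access grape: MISS. Cache (old->new): [rat grape]
  4. access elk: MISS. Cache (old->new): [rat grape elk]
  5. access eel: MISS. Cache (old->new): [rat grape elk eel]
  6. access eel: HIT. Cache (old->new): [rat grape elk eel]
  7. access grape: HIT. Cache (old->new): [rat grape elk eel]
  8. access grape: HIT. Cache (old->new): [rat grape elk eel]
  9. access owl: MISS. Cache (old->new): [rat grape elk eel owl]
  10. access grape: HIT. Cache (old->new): [rat grape elk eel owl]
  11. access pig: MISS. Cache (old->new): [rat grape elk eel owl pig]
  12. access grape: HIT. Cache (old->new): [rat grape elk eel owl pig]
  13. access pig: HIT. Cache (old->new): [rat grape elk eel owl pig]
  14. access elk: HIT. Cache (old->new): [rat grape elk eel owl pig]
  15. access grape: HIT. Cache (old->new): [rat grape elk eel owl pig]
  16. access grape: HIT. Cache (old->new): [rat grape elk eel owl pig]
  17. access eel: HIT. Cache (old->new): [rat grape elk eel owl pig]
  18. access rat: HIT. Cache (old->new): [rat grape elk eel owl pig]
  19. access eel: HIT. Cache (old->new): [rat grape elk eel owl pig]
  20. access pig: HIT. Cache (old->new): [rat grape elk eel owl pig]
  21. access owl: HIT. Cache (old->new): [rat grape elk eel owl pig]
  22. access rat: HIT. Cache (old->new): [rat grape elk eel owl pig]
  23. access eel: HIT. Cache (old->new): [rat grape elk eel owl pig]
  24. access elk: HIT. Cache (old->new): [rat grape elk eel owl pig]
  25. access pig: HIT. Cache (old->new): [rat grape elk eel owl pig]
  26. access pig: HIT. Cache (old->new): [rat grape elk eel owl pig]
  27. access grape: HIT. Cache (old->new): [rat grape elk eel owl pig]
  28. access owl: HIT. Cache (old->new): [rat grape elk eel owl pig]
  29. access rat: HIT. Cache (old->new): [rat grape elk eel owl pig]
  30. access eel: HIT. Cache (old->new): [rat grape elk eel owl pig]
  31. access elk: HIT. Cache (old->new): [rat grape elk eel owl pig]
  32. access ant: MISS, evict rat. Cache (old->new): [grape elk eel owl pig ant]
Total: 25 hits, 7 misses, 1 evictions

Answer: grape elk eel owl pig ant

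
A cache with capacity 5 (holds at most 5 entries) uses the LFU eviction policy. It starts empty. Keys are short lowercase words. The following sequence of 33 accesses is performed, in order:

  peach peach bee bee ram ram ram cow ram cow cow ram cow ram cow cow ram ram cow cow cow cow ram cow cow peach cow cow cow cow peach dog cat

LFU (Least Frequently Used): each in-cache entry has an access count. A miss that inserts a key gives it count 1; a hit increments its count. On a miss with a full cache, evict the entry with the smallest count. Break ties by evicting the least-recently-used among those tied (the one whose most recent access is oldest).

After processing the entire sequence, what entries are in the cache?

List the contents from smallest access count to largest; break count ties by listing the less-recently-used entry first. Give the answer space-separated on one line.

LFU simulation (capacity=5):
  1. access peach: MISS. Cache: [peach(c=1)]
  2. access peach: HIT, count now 2. Cache: [peach(c=2)]
  3. access bee: MISS. Cache: [bee(c=1) peach(c=2)]
  4. access bee: HIT, count now 2. Cache: [peach(c=2) bee(c=2)]
  5. access ram: MISS. Cache: [ram(c=1) peach(c=2) bee(c=2)]
  6. access ram: HIT, count now 2. Cache: [peach(c=2) bee(c=2) ram(c=2)]
  7. access ram: HIT, count now 3. Cache: [peach(c=2) bee(c=2) ram(c=3)]
  8. access cow: MISS. Cache: [cow(c=1) peach(c=2) bee(c=2) ram(c=3)]
  9. access ram: HIT, count now 4. Cache: [cow(c=1) peach(c=2) bee(c=2) ram(c=4)]
  10. access cow: HIT, count now 2. Cache: [peach(c=2) bee(c=2) cow(c=2) ram(c=4)]
  11. access cow: HIT, count now 3. Cache: [peach(c=2) bee(c=2) cow(c=3) ram(c=4)]
  12. access ram: HIT, count now 5. Cache: [peach(c=2) bee(c=2) cow(c=3) ram(c=5)]
  13. access cow: HIT, count now 4. Cache: [peach(c=2) bee(c=2) cow(c=4) ram(c=5)]
  14. access ram: HIT, count now 6. Cache: [peach(c=2) bee(c=2) cow(c=4) ram(c=6)]
  15. access cow: HIT, count now 5. Cache: [peach(c=2) bee(c=2) cow(c=5) ram(c=6)]
  16. access cow: HIT, count now 6. Cache: [peach(c=2) bee(c=2) ram(c=6) cow(c=6)]
  17. access ram: HIT, count now 7. Cache: [peach(c=2) bee(c=2) cow(c=6) ram(c=7)]
  18. access ram: HIT, count now 8. Cache: [peach(c=2) bee(c=2) cow(c=6) ram(c=8)]
  19. access cow: HIT, count now 7. Cache: [peach(c=2) bee(c=2) cow(c=7) ram(c=8)]
  20. access cow: HIT, count now 8. Cache: [peach(c=2) bee(c=2) ram(c=8) cow(c=8)]
  21. access cow: HIT, count now 9. Cache: [peach(c=2) bee(c=2) ram(c=8) cow(c=9)]
  22. access cow: HIT, count now 10. Cache: [peach(c=2) bee(c=2) ram(c=8) cow(c=10)]
  23. access ram: HIT, count now 9. Cache: [peach(c=2) bee(c=2) ram(c=9) cow(c=10)]
  24. access cow: HIT, count now 11. Cache: [peach(c=2) bee(c=2) ram(c=9) cow(c=11)]
  25. access cow: HIT, count now 12. Cache: [peach(c=2) bee(c=2) ram(c=9) cow(c=12)]
  26. access peach: HIT, count now 3. Cache: [bee(c=2) peach(c=3) ram(c=9) cow(c=12)]
  27. access cow: HIT, count now 13. Cache: [bee(c=2) peach(c=3) ram(c=9) cow(c=13)]
  28. access cow: HIT, count now 14. Cache: [bee(c=2) peach(c=3) ram(c=9) cow(c=14)]
  29. access cow: HIT, count now 15. Cache: [bee(c=2) peach(c=3) ram(c=9) cow(c=15)]
  30. access cow: HIT, count now 16. Cache: [bee(c=2) peach(c=3) ram(c=9) cow(c=16)]
  31. access peach: HIT, count now 4. Cache: [bee(c=2) peach(c=4) ram(c=9) cow(c=16)]
  32. access dog: MISS. Cache: [dog(c=1) bee(c=2) peach(c=4) ram(c=9) cow(c=16)]
  33. access cat: MISS, evict dog(c=1). Cache: [cat(c=1) bee(c=2) peach(c=4) ram(c=9) cow(c=16)]
Total: 27 hits, 6 misses, 1 evictions

Answer: cat bee peach ram cow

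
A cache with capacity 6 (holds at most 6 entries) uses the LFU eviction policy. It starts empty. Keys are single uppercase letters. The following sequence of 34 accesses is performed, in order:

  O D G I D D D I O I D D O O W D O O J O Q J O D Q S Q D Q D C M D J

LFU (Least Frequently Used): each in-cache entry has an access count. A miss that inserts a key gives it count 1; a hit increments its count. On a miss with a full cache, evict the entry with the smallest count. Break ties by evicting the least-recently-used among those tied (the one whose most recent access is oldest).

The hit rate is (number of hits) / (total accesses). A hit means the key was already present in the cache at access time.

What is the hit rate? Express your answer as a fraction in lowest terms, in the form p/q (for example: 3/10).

LFU simulation (capacity=6):
  1. access O: MISS. Cache: [O(c=1)]
  2. access D: MISS. Cache: [O(c=1) D(c=1)]
  3. access G: MISS. Cache: [O(c=1) D(c=1) G(c=1)]
  4. access I: MISS. Cache: [O(c=1) D(c=1) G(c=1) I(c=1)]
  5. access D: HIT, count now 2. Cache: [O(c=1) G(c=1) I(c=1) D(c=2)]
  6. access D: HIT, count now 3. Cache: [O(c=1) G(c=1) I(c=1) D(c=3)]
  7. access D: HIT, count now 4. Cache: [O(c=1) G(c=1) I(c=1) D(c=4)]
  8. access I: HIT, count now 2. Cache: [O(c=1) G(c=1) I(c=2) D(c=4)]
  9. access O: HIT, count now 2. Cache: [G(c=1) I(c=2) O(c=2) D(c=4)]
  10. access I: HIT, count now 3. Cache: [G(c=1) O(c=2) I(c=3) D(c=4)]
  11. access D: HIT, count now 5. Cache: [G(c=1) O(c=2) I(c=3) D(c=5)]
  12. access D: HIT, count now 6. Cache: [G(c=1) O(c=2) I(c=3) D(c=6)]
  13. access O: HIT, count now 3. Cache: [G(c=1) I(c=3) O(c=3) D(c=6)]
  14. access O: HIT, count now 4. Cache: [G(c=1) I(c=3) O(c=4) D(c=6)]
  15. access W: MISS. Cache: [G(c=1) W(c=1) I(c=3) O(c=4) D(c=6)]
  16. access D: HIT, count now 7. Cache: [G(c=1) W(c=1) I(c=3) O(c=4) D(c=7)]
  17. access O: HIT, count now 5. Cache: [G(c=1) W(c=1) I(c=3) O(c=5) D(c=7)]
  18. access O: HIT, count now 6. Cache: [G(c=1) W(c=1) I(c=3) O(c=6) D(c=7)]
  19. access J: MISS. Cache: [G(c=1) W(c=1) J(c=1) I(c=3) O(c=6) D(c=7)]
  20. access O: HIT, count now 7. Cache: [G(c=1) W(c=1) J(c=1) I(c=3) D(c=7) O(c=7)]
  21. access Q: MISS, evict G(c=1). Cache: [W(c=1) J(c=1) Q(c=1) I(c=3) D(c=7) O(c=7)]
  22. access J: HIT, count now 2. Cache: [W(c=1) Q(c=1) J(c=2) I(c=3) D(c=7) O(c=7)]
  23. access O: HIT, count now 8. Cache: [W(c=1) Q(c=1) J(c=2) I(c=3) D(c=7) O(c=8)]
  24. access D: HIT, count now 8. Cache: [W(c=1) Q(c=1) J(c=2) I(c=3) O(c=8) D(c=8)]
  25. access Q: HIT, count now 2. Cache: [W(c=1) J(c=2) Q(c=2) I(c=3) O(c=8) D(c=8)]
  26. access S: MISS, evict W(c=1). Cache: [S(c=1) J(c=2) Q(c=2) I(c=3) O(c=8) D(c=8)]
  27. access Q: HIT, count now 3. Cache: [S(c=1) J(c=2) I(c=3) Q(c=3) O(c=8) D(c=8)]
  28. access D: HIT, count now 9. Cache: [S(c=1) J(c=2) I(c=3) Q(c=3) O(c=8) D(c=9)]
  29. access Q: HIT, count now 4. Cache: [S(c=1) J(c=2) I(c=3) Q(c=4) O(c=8) D(c=9)]
  30. access D: HIT, count now 10. Cache: [S(c=1) J(c=2) I(c=3) Q(c=4) O(c=8) D(c=10)]
  31. access C: MISS, evict S(c=1). Cache: [C(c=1) J(c=2) I(c=3) Q(c=4) O(c=8) D(c=10)]
  32. access M: MISS, evict C(c=1). Cache: [M(c=1) J(c=2) I(c=3) Q(c=4) O(c=8) D(c=10)]
  33. access D: HIT, count now 11. Cache: [M(c=1) J(c=2) I(c=3) Q(c=4) O(c=8) D(c=11)]
  34. access J: HIT, count now 3. Cache: [M(c=1) I(c=3) J(c=3) Q(c=4) O(c=8) D(c=11)]
Total: 24 hits, 10 misses, 4 evictions

Hit rate = 24/34 = 12/17

Answer: 12/17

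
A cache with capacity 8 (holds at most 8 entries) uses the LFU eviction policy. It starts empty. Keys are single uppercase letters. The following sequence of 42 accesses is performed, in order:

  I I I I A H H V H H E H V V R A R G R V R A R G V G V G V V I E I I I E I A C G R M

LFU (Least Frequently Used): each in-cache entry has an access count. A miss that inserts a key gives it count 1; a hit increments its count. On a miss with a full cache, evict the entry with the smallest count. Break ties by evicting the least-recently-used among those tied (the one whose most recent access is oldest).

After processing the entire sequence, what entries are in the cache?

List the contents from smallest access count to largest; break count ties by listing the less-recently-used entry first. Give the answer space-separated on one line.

LFU simulation (capacity=8):
  1. access I: MISS. Cache: [I(c=1)]
  2. access I: HIT, count now 2. Cache: [I(c=2)]
  3. access I: HIT, count now 3. Cache: [I(c=3)]
  4. access I: HIT, count now 4. Cache: [I(c=4)]
  5. access A: MISS. Cache: [A(c=1) I(c=4)]
  6. access H: MISS. Cache: [A(c=1) H(c=1) I(c=4)]
  7. access H: HIT, count now 2. Cache: [A(c=1) H(c=2) I(c=4)]
  8. access V: MISS. Cache: [A(c=1) V(c=1) H(c=2) I(c=4)]
  9. access H: HIT, count now 3. Cache: [A(c=1) V(c=1) H(c=3) I(c=4)]
  10. access H: HIT, count now 4. Cache: [A(c=1) V(c=1) I(c=4) H(c=4)]
  11. access E: MISS. Cache: [A(c=1) V(c=1) E(c=1) I(c=4) H(c=4)]
  12. access H: HIT, count now 5. Cache: [A(c=1) V(c=1) E(c=1) I(c=4) H(c=5)]
  13. access V: HIT, count now 2. Cache: [A(c=1) E(c=1) V(c=2) I(c=4) H(c=5)]
  14. access V: HIT, count now 3. Cache: [A(c=1) E(c=1) V(c=3) I(c=4) H(c=5)]
  15. access R: MISS. Cache: [A(c=1) E(c=1) R(c=1) V(c=3) I(c=4) H(c=5)]
  16. access A: HIT, count now 2. Cache: [E(c=1) R(c=1) A(c=2) V(c=3) I(c=4) H(c=5)]
  17. access R: HIT, count now 2. Cache: [E(c=1) A(c=2) R(c=2) V(c=3) I(c=4) H(c=5)]
  18. access G: MISS. Cache: [E(c=1) G(c=1) A(c=2) R(c=2) V(c=3) I(c=4) H(c=5)]
  19. access R: HIT, count now 3. Cache: [E(c=1) G(c=1) A(c=2) V(c=3) R(c=3) I(c=4) H(c=5)]
  20. access V: HIT, count now 4. Cache: [E(c=1) G(c=1) A(c=2) R(c=3) I(c=4) V(c=4) H(c=5)]
  21. access R: HIT, count now 4. Cache: [E(c=1) G(c=1) A(c=2) I(c=4) V(c=4) R(c=4) H(c=5)]
  22. access A: HIT, count now 3. Cache: [E(c=1) G(c=1) A(c=3) I(c=4) V(c=4) R(c=4) H(c=5)]
  23. access R: HIT, count now 5. Cache: [E(c=1) G(c=1) A(c=3) I(c=4) V(c=4) H(c=5) R(c=5)]
  24. access G: HIT, count now 2. Cache: [E(c=1) G(c=2) A(c=3) I(c=4) V(c=4) H(c=5) R(c=5)]
  25. access V: HIT, count now 5. Cache: [E(c=1) G(c=2) A(c=3) I(c=4) H(c=5) R(c=5) V(c=5)]
  26. access G: HIT, count now 3. Cache: [E(c=1) A(c=3) G(c=3) I(c=4) H(c=5) R(c=5) V(c=5)]
  27. access V: HIT, count now 6. Cache: [E(c=1) A(c=3) G(c=3) I(c=4) H(c=5) R(c=5) V(c=6)]
  28. access G: HIT, count now 4. Cache: [E(c=1) A(c=3) I(c=4) G(c=4) H(c=5) R(c=5) V(c=6)]
  29. access V: HIT, count now 7. Cache: [E(c=1) A(c=3) I(c=4) G(c=4) H(c=5) R(c=5) V(c=7)]
  30. access V: HIT, count now 8. Cache: [E(c=1) A(c=3) I(c=4) G(c=4) H(c=5) R(c=5) V(c=8)]
  31. access I: HIT, count now 5. Cache: [E(c=1) A(c=3) G(c=4) H(c=5) R(c=5) I(c=5) V(c=8)]
  32. access E: HIT, count now 2. Cache: [E(c=2) A(c=3) G(c=4) H(c=5) R(c=5) I(c=5) V(c=8)]
  33. access I: HIT, count now 6. Cache: [E(c=2) A(c=3) G(c=4) H(c=5) R(c=5) I(c=6) V(c=8)]
  34. access I: HIT, count now 7. Cache: [E(c=2) A(c=3) G(c=4) H(c=5) R(c=5) I(c=7) V(c=8)]
  35. access I: HIT, count now 8. Cache: [E(c=2) A(c=3) G(c=4) H(c=5) R(c=5) V(c=8) I(c=8)]
  36. access E: HIT, count now 3. Cache: [A(c=3) E(c=3) G(c=4) H(c=5) R(c=5) V(c=8) I(c=8)]
  37. access I: HIT, count now 9. Cache: [A(c=3) E(c=3) G(c=4) H(c=5) R(c=5) V(c=8) I(c=9)]
  38. access A: HIT, count now 4. Cache: [E(c=3) G(c=4) A(c=4) H(c=5) R(c=5) V(c=8) I(c=9)]
  39. access C: MISS. Cache: [C(c=1) E(c=3) G(c=4) A(c=4) H(c=5) R(c=5) V(c=8) I(c=9)]
  40. access G: HIT, count now 5. Cache: [C(c=1) E(c=3) A(c=4) H(c=5) R(c=5) G(c=5) V(c=8) I(c=9)]
  41. access R: HIT, count now 6. Cache: [C(c=1) E(c=3) A(c=4) H(c=5) G(c=5) R(c=6) V(c=8) I(c=9)]
  42. access M: MISS, evict C(c=1). Cache: [M(c=1) E(c=3) A(c=4) H(c=5) G(c=5) R(c=6) V(c=8) I(c=9)]
Total: 33 hits, 9 misses, 1 evictions

Answer: M E A H G R V I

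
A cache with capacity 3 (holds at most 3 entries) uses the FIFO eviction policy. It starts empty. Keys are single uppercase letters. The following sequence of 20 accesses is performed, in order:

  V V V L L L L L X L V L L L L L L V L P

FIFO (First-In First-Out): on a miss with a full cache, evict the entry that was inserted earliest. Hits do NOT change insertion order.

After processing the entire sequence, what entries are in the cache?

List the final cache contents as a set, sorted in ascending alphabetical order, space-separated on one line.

FIFO simulation (capacity=3):
  1. access V: MISS. Cache (old->new): [V]
  2. access V: HIT. Cache (old->new): [V]
  3. access V: HIT. Cache (old->new): [V]
  4. access L: MISS. Cache (old->new): [V L]
  5. access L: HIT. Cache (old->new): [V L]
  6. access L: HIT. Cache (old->new): [V L]
  7. access L: HIT. Cache (old->new): [V L]
  8. access L: HIT. Cache (old->new): [V L]
  9. access X: MISS. Cache (old->new): [V L X]
  10. access L: HIT. Cache (old->new): [V L X]
  11. access V: HIT. Cache (old->new): [V L X]
  12. access L: HIT. Cache (old->new): [V L X]
  13. access L: HIT. Cache (old->new): [V L X]
  14. access L: HIT. Cache (old->new): [V L X]
  15. access L: HIT. Cache (old->new): [V L X]
  16. access L: HIT. Cache (old->new): [V L X]
  17. access L: HIT. Cache (old->new): [V L X]
  18. access V: HIT. Cache (old->new): [V L X]
  19. access L: HIT. Cache (old->new): [V L X]
  20. access P: MISS, evict V. Cache (old->new): [L X P]
Total: 16 hits, 4 misses, 1 evictions

Answer: L P X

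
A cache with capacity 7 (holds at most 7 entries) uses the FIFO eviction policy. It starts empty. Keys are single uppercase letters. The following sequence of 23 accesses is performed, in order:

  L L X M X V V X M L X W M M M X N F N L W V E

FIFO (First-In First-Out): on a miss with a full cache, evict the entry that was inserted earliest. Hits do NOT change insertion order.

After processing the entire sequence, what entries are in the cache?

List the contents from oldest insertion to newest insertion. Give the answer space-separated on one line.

Answer: X M V W N F E

Derivation:
FIFO simulation (capacity=7):
  1. access L: MISS. Cache (old->new): [L]
  2. access L: HIT. Cache (old->new): [L]
  3. access X: MISS. Cache (old->new): [L X]
  4. access M: MISS. Cache (old->new): [L X M]
  5. access X: HIT. Cache (old->new): [L X M]
  6. access V: MISS. Cache (old->new): [L X M V]
  7. access V: HIT. Cache (old->new): [L X M V]
  8. access X: HIT. Cache (old->new): [L X M V]
  9. access M: HIT. Cache (old->new): [L X M V]
  10. access L: HIT. Cache (old->new): [L X M V]
  11. access X: HIT. Cache (old->new): [L X M V]
  12. access W: MISS. Cache (old->new): [L X M V W]
  13. access M: HIT. Cache (old->new): [L X M V W]
  14. access M: HIT. Cache (old->new): [L X M V W]
  15. access M: HIT. Cache (old->new): [L X M V W]
  16. access X: HIT. Cache (old->new): [L X M V W]
  17. access N: MISS. Cache (old->new): [L X M V W N]
  18. access F: MISS. Cache (old->new): [L X M V W N F]
  19. access N: HIT. Cache (old->new): [L X M V W N F]
  20. access L: HIT. Cache (old->new): [L X M V W N F]
  21. access W: HIT. Cache (old->new): [L X M V W N F]
  22. access V: HIT. Cache (old->new): [L X M V W N F]
  23. access E: MISS, evict L. Cache (old->new): [X M V W N F E]
Total: 15 hits, 8 misses, 1 evictions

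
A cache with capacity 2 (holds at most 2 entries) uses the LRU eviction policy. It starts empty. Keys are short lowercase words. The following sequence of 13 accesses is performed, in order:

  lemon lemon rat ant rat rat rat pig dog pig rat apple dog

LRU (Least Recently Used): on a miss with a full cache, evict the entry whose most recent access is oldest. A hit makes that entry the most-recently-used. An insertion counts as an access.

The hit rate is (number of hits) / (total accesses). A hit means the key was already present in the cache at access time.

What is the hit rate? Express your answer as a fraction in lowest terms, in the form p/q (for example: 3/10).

Answer: 5/13

Derivation:
LRU simulation (capacity=2):
  1. access lemon: MISS. Cache (LRU->MRU): [lemon]
  2. access lemon: HIT. Cache (LRU->MRU): [lemon]
  3. access rat: MISS. Cache (LRU->MRU): [lemon rat]
  4. access ant: MISS, evict lemon. Cache (LRU->MRU): [rat ant]
  5. access rat: HIT. Cache (LRU->MRU): [ant rat]
  6. access rat: HIT. Cache (LRU->MRU): [ant rat]
  7. access rat: HIT. Cache (LRU->MRU): [ant rat]
  8. access pig: MISS, evict ant. Cache (LRU->MRU): [rat pig]
  9. access dog: MISS, evict rat. Cache (LRU->MRU): [pig dog]
  10. access pig: HIT. Cache (LRU->MRU): [dog pig]
  11. access rat: MISS, evict dog. Cache (LRU->MRU): [pig rat]
  12. access apple: MISS, evict pig. Cache (LRU->MRU): [rat apple]
  13. access dog: MISS, evict rat. Cache (LRU->MRU): [apple dog]
Total: 5 hits, 8 misses, 6 evictions

Hit rate = 5/13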